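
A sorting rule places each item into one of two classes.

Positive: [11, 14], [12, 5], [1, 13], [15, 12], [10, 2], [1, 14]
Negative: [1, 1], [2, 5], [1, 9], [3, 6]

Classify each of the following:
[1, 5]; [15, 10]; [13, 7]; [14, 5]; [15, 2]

The common property of the 'Positive' items is: sum ≥ 12. No 'Negative' item has it.

Negative, Positive, Positive, Positive, Positive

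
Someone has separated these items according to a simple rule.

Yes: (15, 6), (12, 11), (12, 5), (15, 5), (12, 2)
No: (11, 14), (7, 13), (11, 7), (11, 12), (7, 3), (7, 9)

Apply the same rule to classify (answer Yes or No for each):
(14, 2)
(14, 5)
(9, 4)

One predicate separates the groups cleanly: first ≥ 12.

Yes, Yes, No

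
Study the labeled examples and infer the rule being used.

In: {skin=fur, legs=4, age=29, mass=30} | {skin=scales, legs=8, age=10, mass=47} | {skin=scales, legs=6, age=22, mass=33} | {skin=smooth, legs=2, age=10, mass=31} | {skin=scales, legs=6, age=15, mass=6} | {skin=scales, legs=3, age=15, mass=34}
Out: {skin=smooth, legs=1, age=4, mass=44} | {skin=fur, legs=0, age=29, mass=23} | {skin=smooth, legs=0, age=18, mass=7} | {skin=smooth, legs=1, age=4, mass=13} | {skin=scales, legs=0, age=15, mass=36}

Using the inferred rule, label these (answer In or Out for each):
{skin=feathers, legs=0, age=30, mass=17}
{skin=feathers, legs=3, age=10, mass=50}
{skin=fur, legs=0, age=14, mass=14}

The distinguishing property — legs ≥ 2 — holds for all the 'In' cases and none of the 'Out' cases.
{skin=feathers, legs=0, age=30, mass=17} — legs = 0, hence Out.
{skin=feathers, legs=3, age=10, mass=50} — legs = 3, hence In.
{skin=fur, legs=0, age=14, mass=14} — legs = 0, hence Out.

Out, In, Out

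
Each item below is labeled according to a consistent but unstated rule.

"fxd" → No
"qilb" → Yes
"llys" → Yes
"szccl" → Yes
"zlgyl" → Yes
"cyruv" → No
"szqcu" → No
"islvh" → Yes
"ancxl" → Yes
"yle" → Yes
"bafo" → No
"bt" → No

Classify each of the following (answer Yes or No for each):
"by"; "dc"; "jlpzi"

No, No, Yes

The classifier is using: contains 'l'.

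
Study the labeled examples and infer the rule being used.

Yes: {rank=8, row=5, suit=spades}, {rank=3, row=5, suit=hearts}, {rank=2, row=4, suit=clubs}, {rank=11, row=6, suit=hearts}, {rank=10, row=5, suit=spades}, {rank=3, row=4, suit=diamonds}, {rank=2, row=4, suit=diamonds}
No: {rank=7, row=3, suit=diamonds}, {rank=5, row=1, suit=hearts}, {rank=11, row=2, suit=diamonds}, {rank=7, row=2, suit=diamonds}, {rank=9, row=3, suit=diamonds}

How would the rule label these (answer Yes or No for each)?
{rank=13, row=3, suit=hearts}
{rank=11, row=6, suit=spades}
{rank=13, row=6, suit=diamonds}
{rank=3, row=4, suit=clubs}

No, Yes, Yes, Yes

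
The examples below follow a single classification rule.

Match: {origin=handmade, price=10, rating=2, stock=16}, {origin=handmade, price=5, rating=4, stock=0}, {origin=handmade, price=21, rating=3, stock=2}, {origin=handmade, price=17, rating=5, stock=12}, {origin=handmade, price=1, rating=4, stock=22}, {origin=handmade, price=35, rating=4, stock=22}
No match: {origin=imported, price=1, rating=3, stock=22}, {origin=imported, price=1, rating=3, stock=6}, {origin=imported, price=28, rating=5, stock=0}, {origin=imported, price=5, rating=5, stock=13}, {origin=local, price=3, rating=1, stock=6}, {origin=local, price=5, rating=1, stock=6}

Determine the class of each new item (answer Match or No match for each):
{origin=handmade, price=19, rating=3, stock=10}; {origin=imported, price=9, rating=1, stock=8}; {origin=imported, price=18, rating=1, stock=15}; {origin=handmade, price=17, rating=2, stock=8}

Match, No match, No match, Match

'Match' ⟺ origin is handmade.
{origin=handmade, price=19, rating=3, stock=10}: Match (origin is handmade).
{origin=imported, price=9, rating=1, stock=8}: No match (origin is imported).
{origin=imported, price=18, rating=1, stock=15}: No match (origin is imported).
{origin=handmade, price=17, rating=2, stock=8}: Match (origin is handmade).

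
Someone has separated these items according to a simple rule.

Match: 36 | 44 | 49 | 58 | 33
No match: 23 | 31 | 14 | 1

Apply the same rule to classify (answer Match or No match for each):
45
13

The simplest hypothesis consistent with all the labels is: at least 33.
45: 45 ≥ 33 — qualifies, so Match. 13: 13 < 33 — does not fit, so No match.

Match, No match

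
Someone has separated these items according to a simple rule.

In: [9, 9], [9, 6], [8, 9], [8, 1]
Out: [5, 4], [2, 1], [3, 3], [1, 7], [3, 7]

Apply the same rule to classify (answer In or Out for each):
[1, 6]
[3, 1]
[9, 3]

The distinguishing property — first ≥ 6 — holds for all the 'In' cases and none of the 'Out' cases.
[1, 6]: Out (first 1). [3, 1]: Out (first 3). [9, 3]: In (first 9).

Out, Out, In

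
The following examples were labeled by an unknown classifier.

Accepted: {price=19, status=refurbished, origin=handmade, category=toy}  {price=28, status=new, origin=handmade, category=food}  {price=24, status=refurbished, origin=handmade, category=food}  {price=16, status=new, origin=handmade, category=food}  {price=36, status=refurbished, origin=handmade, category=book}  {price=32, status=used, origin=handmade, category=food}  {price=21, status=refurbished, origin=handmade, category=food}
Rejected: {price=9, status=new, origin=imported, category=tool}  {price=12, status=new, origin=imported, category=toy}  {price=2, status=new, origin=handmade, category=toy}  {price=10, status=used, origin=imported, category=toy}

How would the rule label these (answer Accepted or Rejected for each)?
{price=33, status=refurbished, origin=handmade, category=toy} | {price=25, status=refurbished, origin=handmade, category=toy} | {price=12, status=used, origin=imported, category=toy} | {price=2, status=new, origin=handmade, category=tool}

Accepted, Accepted, Rejected, Rejected

A rule that fits every label: price ≥ 16 — true of each 'Accepted' example, false of each 'Rejected' one.
{price=33, status=refurbished, origin=handmade, category=toy}: price = 33 — satisfies this, so Accepted.
{price=25, status=refurbished, origin=handmade, category=toy}: price = 25 — satisfies this, so Accepted.
{price=12, status=used, origin=imported, category=toy}: price = 12 — doesn't qualify, so Rejected.
{price=2, status=new, origin=handmade, category=tool}: price = 2 — doesn't qualify, so Rejected.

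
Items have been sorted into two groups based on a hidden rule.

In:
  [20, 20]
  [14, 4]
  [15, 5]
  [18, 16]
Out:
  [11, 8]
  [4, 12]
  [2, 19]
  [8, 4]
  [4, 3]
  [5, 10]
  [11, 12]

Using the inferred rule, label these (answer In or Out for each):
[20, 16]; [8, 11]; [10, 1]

One predicate separates the groups cleanly: first ≥ 12.
[20, 16]: first 20 — checks out, so In.
[8, 11]: first 8 — doesn't match, so Out.
[10, 1]: first 10 — doesn't match, so Out.

In, Out, Out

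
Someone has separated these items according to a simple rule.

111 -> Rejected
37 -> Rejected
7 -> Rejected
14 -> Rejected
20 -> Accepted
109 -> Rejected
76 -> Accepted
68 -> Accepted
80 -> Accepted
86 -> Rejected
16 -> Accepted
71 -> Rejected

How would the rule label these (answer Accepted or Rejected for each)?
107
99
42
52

Rejected, Rejected, Rejected, Accepted

Checking candidate rules against both groups, what survives is: multiple of 4.
Rejected: 107, since 107 = 4·26 + 3.
Rejected: 99, since 99 = 4·24 + 3.
Rejected: 42, since 42 = 4·10 + 2.
Accepted: 52, since 52 = 4·13.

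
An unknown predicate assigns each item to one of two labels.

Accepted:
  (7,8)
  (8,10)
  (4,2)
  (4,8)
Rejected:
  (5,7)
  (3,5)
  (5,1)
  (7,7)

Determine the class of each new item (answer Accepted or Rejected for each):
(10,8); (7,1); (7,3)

Accepted, Rejected, Rejected

The rule appears to be: second is even.
Accepted: (10,8), since second 8. Rejected: (7,1), since second 1. Rejected: (7,3), since second 3.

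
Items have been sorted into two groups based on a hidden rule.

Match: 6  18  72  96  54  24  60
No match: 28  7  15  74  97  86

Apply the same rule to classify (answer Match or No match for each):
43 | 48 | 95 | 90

Looking at the examples, the only property every 'Match' case has and every 'No match' case lacks is: multiple of 6.
43: No match (43 = 6·7 + 1).
48: Match (48 = 6·8).
95: No match (95 = 6·15 + 5).
90: Match (90 = 6·15).

No match, Match, No match, Match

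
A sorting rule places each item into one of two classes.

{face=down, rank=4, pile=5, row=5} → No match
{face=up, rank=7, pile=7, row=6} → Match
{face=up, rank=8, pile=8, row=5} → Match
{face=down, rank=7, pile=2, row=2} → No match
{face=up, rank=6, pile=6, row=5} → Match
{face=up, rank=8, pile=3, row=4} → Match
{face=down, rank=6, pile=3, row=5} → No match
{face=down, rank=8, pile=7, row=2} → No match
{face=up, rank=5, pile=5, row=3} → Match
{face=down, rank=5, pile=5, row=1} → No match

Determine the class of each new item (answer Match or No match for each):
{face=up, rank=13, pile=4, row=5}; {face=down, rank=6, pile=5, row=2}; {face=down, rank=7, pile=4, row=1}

'Match' ⟺ face is up.
{face=up, rank=13, pile=4, row=5} → face is up → Match. {face=down, rank=6, pile=5, row=2} → face is down → No match. {face=down, rank=7, pile=4, row=1} → face is down → No match.

Match, No match, No match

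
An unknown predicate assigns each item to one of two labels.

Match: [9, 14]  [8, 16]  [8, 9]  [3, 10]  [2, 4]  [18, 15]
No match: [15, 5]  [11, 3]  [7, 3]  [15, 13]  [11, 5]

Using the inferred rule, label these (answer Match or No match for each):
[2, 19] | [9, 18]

Match, Match

Rule: product is even. This holds for each 'Match' example and fails for each 'No match' one.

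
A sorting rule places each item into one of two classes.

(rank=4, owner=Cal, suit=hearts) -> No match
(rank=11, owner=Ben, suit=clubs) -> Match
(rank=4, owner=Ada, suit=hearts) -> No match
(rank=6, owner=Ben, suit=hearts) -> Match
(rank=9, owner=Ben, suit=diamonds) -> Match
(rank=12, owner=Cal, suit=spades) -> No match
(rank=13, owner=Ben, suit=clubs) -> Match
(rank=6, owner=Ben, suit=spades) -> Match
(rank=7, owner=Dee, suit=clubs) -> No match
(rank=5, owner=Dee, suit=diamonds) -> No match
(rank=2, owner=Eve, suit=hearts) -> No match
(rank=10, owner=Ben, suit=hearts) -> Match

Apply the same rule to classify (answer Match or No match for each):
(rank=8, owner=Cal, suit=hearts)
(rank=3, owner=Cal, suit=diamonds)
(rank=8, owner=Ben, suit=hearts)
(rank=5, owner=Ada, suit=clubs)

One predicate separates the groups cleanly: owner is Ben.

No match, No match, Match, No match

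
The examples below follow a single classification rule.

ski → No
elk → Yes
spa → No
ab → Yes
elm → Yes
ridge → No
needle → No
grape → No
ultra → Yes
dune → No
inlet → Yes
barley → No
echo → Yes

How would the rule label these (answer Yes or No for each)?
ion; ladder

Yes, No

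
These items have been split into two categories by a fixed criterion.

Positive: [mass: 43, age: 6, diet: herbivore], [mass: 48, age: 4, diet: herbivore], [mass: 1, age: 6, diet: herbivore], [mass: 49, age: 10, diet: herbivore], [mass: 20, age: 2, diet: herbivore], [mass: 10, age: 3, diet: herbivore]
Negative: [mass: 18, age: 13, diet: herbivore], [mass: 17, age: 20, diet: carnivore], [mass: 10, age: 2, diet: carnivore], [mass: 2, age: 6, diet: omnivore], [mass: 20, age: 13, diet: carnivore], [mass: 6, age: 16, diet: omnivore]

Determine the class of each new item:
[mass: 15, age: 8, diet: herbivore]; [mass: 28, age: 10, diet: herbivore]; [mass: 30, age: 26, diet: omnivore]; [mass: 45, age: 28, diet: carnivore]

Positive, Positive, Negative, Negative

The rule appears to be: diet is herbivore AND age ≤ 10.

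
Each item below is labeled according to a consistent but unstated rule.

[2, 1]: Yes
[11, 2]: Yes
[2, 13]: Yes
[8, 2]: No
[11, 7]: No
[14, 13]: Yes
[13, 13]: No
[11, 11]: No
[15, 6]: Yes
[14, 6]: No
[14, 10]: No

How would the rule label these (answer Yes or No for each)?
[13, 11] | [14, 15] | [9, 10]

No, Yes, Yes

'Yes' ⟺ sum is odd.
[13, 11] → 13+11 = 24 → No.
[14, 15] → 14+15 = 29 → Yes.
[9, 10] → 9+10 = 19 → Yes.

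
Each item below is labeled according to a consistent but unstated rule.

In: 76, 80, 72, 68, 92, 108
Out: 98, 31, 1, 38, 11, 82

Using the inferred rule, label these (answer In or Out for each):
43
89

The rule appears to be: multiple of 4.
43 — 43 = 4·10 + 3, hence Out.
89 — 89 = 4·22 + 1, hence Out.

Out, Out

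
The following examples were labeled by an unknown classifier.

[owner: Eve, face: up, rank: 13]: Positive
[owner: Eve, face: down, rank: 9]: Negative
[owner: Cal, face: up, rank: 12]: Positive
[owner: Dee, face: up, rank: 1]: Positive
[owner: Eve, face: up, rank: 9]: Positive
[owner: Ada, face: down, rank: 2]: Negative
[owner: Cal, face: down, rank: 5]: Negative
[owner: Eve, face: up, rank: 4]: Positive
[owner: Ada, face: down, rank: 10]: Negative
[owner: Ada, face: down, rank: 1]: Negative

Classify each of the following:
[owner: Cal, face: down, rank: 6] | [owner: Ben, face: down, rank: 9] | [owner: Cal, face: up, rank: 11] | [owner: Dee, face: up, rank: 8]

Negative, Negative, Positive, Positive

Every 'Positive' example satisfies: face is up. None of the 'Negative' examples do.
[owner: Cal, face: down, rank: 6] → face is down → Negative.
[owner: Ben, face: down, rank: 9] → face is down → Negative.
[owner: Cal, face: up, rank: 11] → face is up → Positive.
[owner: Dee, face: up, rank: 8] → face is up → Positive.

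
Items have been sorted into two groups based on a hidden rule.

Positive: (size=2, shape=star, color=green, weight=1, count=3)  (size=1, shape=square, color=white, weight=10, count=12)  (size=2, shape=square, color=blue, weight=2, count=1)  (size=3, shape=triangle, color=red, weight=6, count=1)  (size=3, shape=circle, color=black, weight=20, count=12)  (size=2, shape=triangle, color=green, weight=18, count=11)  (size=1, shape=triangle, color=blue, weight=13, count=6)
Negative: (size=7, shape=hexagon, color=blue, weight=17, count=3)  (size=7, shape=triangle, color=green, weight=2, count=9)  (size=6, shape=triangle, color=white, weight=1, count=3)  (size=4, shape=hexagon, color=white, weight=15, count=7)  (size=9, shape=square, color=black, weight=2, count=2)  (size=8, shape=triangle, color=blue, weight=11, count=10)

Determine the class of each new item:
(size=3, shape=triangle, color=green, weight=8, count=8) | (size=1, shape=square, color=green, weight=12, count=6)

A rule that fits every label: size ≤ 3 — true of each 'Positive' example, false of each 'Negative' one.
(size=3, shape=triangle, color=green, weight=8, count=8): size = 3 — qualifies, so Positive.
(size=1, shape=square, color=green, weight=12, count=6): size = 1 — qualifies, so Positive.

Positive, Positive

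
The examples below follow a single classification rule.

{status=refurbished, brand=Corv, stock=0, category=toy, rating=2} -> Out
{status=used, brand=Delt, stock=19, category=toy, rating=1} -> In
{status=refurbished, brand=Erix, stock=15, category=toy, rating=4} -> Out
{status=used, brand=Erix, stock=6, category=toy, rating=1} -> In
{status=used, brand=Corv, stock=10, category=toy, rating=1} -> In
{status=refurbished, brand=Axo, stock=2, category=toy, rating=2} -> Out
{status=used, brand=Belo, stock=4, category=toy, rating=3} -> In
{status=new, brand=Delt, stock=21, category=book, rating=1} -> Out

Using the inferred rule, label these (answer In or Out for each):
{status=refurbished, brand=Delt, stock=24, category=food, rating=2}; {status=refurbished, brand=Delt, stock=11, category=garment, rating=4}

Out, Out

The classifier is using: status is used.
{status=refurbished, brand=Delt, stock=24, category=food, rating=2} → status is refurbished → Out.
{status=refurbished, brand=Delt, stock=11, category=garment, rating=4} → status is refurbished → Out.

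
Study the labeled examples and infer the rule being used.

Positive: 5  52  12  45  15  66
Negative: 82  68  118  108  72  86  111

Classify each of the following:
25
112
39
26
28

The classifier is using: at most 66.
25: 25 ≤ 66 — matches, so Positive. 112: 112 > 66 — fails the rule, so Negative. 39: 39 ≤ 66 — matches, so Positive. 26: 26 ≤ 66 — matches, so Positive. 28: 28 ≤ 66 — matches, so Positive.

Positive, Negative, Positive, Positive, Positive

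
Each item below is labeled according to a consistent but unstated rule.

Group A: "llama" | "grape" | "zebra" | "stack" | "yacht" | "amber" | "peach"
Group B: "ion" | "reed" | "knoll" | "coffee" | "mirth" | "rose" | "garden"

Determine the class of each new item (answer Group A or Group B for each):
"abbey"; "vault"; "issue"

The simplest hypothesis consistent with all the labels is: odd length AND contains 'a'.
"abbey": length 5, has 'a', checks out → Group A. "vault": length 5, has 'a', checks out → Group A. "issue": length 5, no 'a', doesn't match → Group B.

Group A, Group A, Group B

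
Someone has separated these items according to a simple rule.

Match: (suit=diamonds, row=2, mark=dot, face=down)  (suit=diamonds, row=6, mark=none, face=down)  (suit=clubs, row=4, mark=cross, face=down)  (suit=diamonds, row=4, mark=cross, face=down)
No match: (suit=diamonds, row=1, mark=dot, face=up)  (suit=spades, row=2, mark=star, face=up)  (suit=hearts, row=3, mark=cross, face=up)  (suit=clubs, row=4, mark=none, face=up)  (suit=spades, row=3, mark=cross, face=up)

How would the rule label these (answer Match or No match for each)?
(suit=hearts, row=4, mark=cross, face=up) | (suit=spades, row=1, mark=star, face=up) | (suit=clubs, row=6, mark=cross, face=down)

No match, No match, Match

The common property of the 'Match' items is: face is down. No 'No match' item has it.
(suit=hearts, row=4, mark=cross, face=up): face is up, doesn't match → No match. (suit=spades, row=1, mark=star, face=up): face is up, doesn't match → No match. (suit=clubs, row=6, mark=cross, face=down): face is down, passes → Match.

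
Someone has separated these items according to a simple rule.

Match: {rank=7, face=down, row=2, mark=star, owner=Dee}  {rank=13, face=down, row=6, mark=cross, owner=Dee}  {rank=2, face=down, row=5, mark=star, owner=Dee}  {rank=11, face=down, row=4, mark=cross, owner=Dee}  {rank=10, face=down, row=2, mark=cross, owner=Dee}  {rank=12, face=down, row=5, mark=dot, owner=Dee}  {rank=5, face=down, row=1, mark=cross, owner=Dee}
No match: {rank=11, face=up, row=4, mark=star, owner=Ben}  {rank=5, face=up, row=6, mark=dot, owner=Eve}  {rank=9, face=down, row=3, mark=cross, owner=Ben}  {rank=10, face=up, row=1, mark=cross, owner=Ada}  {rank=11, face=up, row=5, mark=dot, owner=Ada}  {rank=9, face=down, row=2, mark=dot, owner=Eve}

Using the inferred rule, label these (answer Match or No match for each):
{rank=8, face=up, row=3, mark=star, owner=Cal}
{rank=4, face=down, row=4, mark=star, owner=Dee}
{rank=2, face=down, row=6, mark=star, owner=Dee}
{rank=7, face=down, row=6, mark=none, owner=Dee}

Rule: owner is Dee. This holds for each 'Match' example and fails for each 'No match' one.
{rank=8, face=up, row=3, mark=star, owner=Cal}: owner is Cal — lacks this property, so No match. {rank=4, face=down, row=4, mark=star, owner=Dee}: owner is Dee — fits, so Match. {rank=2, face=down, row=6, mark=star, owner=Dee}: owner is Dee — fits, so Match. {rank=7, face=down, row=6, mark=none, owner=Dee}: owner is Dee — fits, so Match.

No match, Match, Match, Match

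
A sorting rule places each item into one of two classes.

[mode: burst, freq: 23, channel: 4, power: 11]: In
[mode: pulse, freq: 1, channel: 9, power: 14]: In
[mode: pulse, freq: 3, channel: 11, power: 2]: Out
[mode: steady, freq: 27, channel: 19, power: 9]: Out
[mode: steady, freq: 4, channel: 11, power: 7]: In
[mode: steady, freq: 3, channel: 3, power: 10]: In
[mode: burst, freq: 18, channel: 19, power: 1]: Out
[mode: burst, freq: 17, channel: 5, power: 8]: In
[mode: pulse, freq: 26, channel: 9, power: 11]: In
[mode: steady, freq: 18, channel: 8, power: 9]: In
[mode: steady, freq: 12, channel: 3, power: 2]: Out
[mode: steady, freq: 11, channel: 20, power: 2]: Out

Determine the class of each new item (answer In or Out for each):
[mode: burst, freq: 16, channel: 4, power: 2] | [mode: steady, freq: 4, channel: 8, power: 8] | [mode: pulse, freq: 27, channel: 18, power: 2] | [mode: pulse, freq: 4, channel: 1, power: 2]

The classifier is using: power ≥ 7 AND freq ≤ 26.
[mode: burst, freq: 16, channel: 4, power: 2] → power = 2, freq = 16 → Out.
[mode: steady, freq: 4, channel: 8, power: 8] → power = 8, freq = 4 → In.
[mode: pulse, freq: 27, channel: 18, power: 2] → power = 2, freq = 27 → Out.
[mode: pulse, freq: 4, channel: 1, power: 2] → power = 2, freq = 4 → Out.

Out, In, Out, Out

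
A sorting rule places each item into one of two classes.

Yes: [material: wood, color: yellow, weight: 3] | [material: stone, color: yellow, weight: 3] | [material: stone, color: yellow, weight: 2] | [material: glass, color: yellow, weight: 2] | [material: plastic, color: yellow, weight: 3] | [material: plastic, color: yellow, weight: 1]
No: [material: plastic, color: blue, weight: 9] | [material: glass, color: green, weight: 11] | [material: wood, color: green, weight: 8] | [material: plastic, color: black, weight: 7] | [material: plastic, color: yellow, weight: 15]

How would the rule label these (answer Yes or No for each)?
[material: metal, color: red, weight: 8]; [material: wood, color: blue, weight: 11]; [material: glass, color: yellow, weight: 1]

No, No, Yes

All 'Yes' examples share one property — weight ≤ 3 — and every 'No' example lacks it.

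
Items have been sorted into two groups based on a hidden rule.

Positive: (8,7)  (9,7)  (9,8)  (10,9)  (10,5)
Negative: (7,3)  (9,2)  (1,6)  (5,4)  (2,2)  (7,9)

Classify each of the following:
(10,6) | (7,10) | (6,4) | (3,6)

The classifier is using: first > second AND sum ≥ 15.
(10,6): Positive (10 > 6, 10+6 = 16). (7,10): Negative (7 < 10, 7+10 = 17). (6,4): Negative (6 > 4, 6+4 = 10). (3,6): Negative (3 < 6, 3+6 = 9).

Positive, Negative, Negative, Negative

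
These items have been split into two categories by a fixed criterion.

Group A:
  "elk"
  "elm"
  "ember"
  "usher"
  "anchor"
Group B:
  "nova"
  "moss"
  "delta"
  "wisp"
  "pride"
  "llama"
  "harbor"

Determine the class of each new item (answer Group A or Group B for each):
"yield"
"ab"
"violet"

Group B, Group A, Group B

The common property of the 'Group A' items is: starts with a vowel. No 'Group B' item has it.
"yield": starts with 'y', does not fit → Group B. "ab": starts with 'a', checks out → Group A. "violet": starts with 'v', does not fit → Group B.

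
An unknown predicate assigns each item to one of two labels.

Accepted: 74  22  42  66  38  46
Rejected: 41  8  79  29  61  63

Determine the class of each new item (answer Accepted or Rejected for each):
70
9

Checking candidate rules against both groups, what survives is: ≡ 2 (mod 4).
70 — 70 mod 4 = 2, hence Accepted.
9 — 9 mod 4 = 1, hence Rejected.

Accepted, Rejected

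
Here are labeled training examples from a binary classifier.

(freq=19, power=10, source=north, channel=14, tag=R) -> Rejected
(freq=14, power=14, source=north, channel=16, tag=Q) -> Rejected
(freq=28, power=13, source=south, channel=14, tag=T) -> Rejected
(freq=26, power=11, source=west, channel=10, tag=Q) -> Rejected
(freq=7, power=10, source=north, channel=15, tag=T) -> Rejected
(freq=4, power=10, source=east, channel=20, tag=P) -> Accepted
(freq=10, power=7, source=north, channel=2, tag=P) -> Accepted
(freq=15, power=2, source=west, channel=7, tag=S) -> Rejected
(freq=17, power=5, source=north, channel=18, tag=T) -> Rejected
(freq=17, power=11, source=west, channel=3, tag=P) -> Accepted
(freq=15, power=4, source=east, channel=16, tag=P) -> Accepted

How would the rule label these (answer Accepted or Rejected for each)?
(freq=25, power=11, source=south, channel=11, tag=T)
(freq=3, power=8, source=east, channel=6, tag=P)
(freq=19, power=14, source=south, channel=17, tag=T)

Rejected, Accepted, Rejected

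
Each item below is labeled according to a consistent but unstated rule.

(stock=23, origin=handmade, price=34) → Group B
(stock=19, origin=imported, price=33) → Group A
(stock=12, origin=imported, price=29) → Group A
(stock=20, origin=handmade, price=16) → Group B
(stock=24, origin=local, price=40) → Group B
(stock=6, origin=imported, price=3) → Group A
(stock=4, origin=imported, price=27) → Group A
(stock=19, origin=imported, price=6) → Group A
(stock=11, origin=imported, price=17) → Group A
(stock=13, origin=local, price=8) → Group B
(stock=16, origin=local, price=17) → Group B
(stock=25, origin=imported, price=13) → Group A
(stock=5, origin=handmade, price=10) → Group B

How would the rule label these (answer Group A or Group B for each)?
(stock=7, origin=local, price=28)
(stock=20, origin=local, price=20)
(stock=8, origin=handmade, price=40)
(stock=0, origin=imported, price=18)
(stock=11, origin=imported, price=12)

A rule that fits every label: origin is imported — true of each 'Group A' example, false of each 'Group B' one.
Group B: (stock=7, origin=local, price=28), since origin is local.
Group B: (stock=20, origin=local, price=20), since origin is local.
Group B: (stock=8, origin=handmade, price=40), since origin is handmade.
Group A: (stock=0, origin=imported, price=18), since origin is imported.
Group A: (stock=11, origin=imported, price=12), since origin is imported.

Group B, Group B, Group B, Group A, Group A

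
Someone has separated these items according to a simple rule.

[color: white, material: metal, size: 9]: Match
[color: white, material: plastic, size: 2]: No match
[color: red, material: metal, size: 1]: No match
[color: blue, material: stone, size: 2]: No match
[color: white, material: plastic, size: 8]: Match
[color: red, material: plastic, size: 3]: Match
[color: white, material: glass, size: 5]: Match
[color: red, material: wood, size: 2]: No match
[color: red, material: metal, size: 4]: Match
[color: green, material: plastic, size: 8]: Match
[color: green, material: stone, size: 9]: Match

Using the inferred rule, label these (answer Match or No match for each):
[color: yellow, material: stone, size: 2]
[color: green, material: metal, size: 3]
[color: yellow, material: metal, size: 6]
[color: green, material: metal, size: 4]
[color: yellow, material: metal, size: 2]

The common property of the 'Match' items is: size ≥ 3. No 'No match' item has it.
[color: yellow, material: stone, size: 2]: size = 2, doesn't qualify → No match.
[color: green, material: metal, size: 3]: size = 3, fits → Match.
[color: yellow, material: metal, size: 6]: size = 6, fits → Match.
[color: green, material: metal, size: 4]: size = 4, fits → Match.
[color: yellow, material: metal, size: 2]: size = 2, doesn't qualify → No match.

No match, Match, Match, Match, No match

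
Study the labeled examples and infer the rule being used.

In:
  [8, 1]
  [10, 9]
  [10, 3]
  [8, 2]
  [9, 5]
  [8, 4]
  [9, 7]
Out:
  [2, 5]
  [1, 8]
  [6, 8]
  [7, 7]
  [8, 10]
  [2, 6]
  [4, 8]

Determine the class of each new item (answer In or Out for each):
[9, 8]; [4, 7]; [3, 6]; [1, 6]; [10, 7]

In, Out, Out, Out, In

Every 'In' example satisfies: first > second. None of the 'Out' examples do.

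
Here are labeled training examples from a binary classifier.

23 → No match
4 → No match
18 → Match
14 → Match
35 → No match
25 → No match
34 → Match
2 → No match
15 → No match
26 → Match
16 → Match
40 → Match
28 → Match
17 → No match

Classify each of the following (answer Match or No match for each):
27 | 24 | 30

The common property of the 'Match' items is: even AND at least 14. No 'No match' item has it.

No match, Match, Match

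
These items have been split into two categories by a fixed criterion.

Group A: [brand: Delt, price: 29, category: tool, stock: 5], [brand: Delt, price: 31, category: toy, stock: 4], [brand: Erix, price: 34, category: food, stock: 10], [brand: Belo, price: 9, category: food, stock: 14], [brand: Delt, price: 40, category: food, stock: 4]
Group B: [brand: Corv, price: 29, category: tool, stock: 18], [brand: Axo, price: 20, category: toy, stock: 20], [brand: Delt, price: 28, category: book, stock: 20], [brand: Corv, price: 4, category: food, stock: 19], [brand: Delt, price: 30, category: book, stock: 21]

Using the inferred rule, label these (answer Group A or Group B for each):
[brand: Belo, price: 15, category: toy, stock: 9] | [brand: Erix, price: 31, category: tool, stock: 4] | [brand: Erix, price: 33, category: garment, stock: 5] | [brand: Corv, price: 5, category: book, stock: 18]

Rule: stock ≤ 14. This holds for each 'Group A' example and fails for each 'Group B' one.

Group A, Group A, Group A, Group B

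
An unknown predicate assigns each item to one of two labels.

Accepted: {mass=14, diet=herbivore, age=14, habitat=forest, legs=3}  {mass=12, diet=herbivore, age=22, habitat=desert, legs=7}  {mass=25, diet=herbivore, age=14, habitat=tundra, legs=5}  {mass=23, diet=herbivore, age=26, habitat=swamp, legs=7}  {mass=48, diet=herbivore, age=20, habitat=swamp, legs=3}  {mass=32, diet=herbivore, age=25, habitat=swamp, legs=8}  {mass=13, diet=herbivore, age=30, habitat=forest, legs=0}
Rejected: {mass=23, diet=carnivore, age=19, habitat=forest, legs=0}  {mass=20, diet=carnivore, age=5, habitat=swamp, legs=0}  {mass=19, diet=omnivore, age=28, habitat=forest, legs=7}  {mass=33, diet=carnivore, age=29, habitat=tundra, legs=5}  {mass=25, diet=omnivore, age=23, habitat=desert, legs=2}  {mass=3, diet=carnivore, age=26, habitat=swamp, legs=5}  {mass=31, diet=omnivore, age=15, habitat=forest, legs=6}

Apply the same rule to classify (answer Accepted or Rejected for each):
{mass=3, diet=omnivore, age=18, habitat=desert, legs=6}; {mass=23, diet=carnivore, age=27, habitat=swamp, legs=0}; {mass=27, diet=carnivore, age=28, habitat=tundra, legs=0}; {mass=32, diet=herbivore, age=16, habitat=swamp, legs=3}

Rejected, Rejected, Rejected, Accepted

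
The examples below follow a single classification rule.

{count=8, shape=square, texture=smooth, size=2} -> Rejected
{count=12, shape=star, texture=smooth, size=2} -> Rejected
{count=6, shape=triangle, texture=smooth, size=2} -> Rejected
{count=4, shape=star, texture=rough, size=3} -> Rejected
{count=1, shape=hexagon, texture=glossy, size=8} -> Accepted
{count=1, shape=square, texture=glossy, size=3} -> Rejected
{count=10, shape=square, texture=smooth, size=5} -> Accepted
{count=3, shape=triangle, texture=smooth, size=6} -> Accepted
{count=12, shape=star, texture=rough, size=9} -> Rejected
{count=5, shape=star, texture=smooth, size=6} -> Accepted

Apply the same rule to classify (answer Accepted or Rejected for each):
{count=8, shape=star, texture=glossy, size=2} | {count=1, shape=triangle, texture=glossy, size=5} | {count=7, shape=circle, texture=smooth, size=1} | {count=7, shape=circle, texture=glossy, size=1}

The rule appears to be: size ≥ 5 AND size ≤ 8.

Rejected, Accepted, Rejected, Rejected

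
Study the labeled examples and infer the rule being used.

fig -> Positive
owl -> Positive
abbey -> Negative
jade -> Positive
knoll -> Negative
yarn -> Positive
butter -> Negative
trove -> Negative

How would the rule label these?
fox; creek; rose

Positive, Negative, Positive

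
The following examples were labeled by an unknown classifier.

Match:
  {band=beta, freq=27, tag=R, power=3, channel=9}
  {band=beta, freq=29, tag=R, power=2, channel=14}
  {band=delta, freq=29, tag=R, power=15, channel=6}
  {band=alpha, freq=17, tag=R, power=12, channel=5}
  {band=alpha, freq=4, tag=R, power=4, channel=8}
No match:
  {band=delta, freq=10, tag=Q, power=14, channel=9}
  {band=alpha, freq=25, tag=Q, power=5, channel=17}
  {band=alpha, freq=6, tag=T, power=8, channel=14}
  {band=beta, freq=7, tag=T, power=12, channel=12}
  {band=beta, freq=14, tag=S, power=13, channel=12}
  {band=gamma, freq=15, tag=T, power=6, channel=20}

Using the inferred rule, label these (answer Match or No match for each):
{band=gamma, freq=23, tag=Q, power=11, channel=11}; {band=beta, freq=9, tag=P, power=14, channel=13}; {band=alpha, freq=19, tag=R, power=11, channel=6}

No match, No match, Match

The classifier is using: tag is R.
{band=gamma, freq=23, tag=Q, power=11, channel=11} → tag is Q → No match. {band=beta, freq=9, tag=P, power=14, channel=13} → tag is P → No match. {band=alpha, freq=19, tag=R, power=11, channel=6} → tag is R → Match.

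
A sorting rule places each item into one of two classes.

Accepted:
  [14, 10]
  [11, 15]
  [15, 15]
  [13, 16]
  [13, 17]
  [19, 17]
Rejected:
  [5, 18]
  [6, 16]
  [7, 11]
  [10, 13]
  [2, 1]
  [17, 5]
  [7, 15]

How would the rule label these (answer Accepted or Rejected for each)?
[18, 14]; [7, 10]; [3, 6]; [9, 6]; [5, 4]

Accepted, Rejected, Rejected, Rejected, Rejected

All 'Accepted' examples share one property — sum ≥ 24 — and every 'Rejected' example lacks it.
[18, 14]: 18+14 = 32 — has this property, so Accepted.
[7, 10]: 7+10 = 17 — does not pass, so Rejected.
[3, 6]: 3+6 = 9 — does not pass, so Rejected.
[9, 6]: 9+6 = 15 — does not pass, so Rejected.
[5, 4]: 5+4 = 9 — does not pass, so Rejected.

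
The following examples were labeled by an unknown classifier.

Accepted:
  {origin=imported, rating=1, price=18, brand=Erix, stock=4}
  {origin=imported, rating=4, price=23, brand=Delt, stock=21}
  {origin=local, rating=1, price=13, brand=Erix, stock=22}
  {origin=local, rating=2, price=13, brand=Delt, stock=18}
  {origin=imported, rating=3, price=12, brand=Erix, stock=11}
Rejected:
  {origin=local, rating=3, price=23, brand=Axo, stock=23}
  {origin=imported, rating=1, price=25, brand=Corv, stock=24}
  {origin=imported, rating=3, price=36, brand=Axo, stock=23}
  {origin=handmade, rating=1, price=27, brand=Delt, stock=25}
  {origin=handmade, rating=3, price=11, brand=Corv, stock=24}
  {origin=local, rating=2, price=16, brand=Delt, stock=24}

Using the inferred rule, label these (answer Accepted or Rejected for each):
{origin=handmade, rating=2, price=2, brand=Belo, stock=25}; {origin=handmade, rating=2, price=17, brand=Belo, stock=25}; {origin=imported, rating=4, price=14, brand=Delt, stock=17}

All 'Accepted' examples share one property — stock ≤ 22 — and every 'Rejected' example lacks it.

Rejected, Rejected, Accepted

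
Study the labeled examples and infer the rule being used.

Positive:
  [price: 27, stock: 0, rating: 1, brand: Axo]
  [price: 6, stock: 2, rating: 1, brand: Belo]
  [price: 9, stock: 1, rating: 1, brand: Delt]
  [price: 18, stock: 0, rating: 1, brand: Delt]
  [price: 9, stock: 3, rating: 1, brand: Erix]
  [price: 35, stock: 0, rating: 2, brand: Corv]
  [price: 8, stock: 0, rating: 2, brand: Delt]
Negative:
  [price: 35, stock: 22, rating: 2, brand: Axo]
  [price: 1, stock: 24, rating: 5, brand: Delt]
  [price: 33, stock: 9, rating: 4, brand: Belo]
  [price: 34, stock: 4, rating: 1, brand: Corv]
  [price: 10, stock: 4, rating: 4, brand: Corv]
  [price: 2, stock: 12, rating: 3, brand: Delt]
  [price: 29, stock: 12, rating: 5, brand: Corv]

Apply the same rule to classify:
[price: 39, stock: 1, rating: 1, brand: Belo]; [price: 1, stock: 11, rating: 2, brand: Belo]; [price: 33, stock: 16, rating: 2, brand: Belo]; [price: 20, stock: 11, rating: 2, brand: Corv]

Positive, Negative, Negative, Negative

The rule appears to be: stock ≤ 3.
[price: 39, stock: 1, rating: 1, brand: Belo]: stock = 1 — satisfies this, so Positive.
[price: 1, stock: 11, rating: 2, brand: Belo]: stock = 11 — fails the rule, so Negative.
[price: 33, stock: 16, rating: 2, brand: Belo]: stock = 16 — fails the rule, so Negative.
[price: 20, stock: 11, rating: 2, brand: Corv]: stock = 11 — fails the rule, so Negative.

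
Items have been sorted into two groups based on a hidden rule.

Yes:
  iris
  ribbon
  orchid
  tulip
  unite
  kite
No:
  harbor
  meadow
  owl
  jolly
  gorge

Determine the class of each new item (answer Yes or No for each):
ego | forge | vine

No, No, Yes

The classifier is using: contains 'i'.
ego: no 'i', does not fit → No. forge: no 'i', does not fit → No. vine: has 'i', fits → Yes.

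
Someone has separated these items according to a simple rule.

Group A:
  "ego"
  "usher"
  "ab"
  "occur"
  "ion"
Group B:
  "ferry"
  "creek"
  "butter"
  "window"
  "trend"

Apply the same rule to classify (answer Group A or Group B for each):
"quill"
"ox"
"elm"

Group B, Group A, Group A

The distinguishing property — starts with a vowel — holds for all the 'Group A' cases and none of the 'Group B' cases.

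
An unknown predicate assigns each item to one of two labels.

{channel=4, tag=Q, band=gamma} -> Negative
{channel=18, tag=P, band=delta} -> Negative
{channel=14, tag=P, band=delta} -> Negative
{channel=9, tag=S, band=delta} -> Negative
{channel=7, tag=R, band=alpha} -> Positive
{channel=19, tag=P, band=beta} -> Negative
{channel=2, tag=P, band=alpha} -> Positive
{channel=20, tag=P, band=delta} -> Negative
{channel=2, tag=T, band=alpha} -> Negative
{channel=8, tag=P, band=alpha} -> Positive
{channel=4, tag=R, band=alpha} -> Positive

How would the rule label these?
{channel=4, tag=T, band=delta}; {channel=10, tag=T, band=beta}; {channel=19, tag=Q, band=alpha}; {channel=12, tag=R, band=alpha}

Negative, Negative, Positive, Positive

Every 'Positive' example satisfies: band is alpha AND tag is not T. None of the 'Negative' examples do.
{channel=4, tag=T, band=delta}: Negative (band is delta, tag is T).
{channel=10, tag=T, band=beta}: Negative (band is beta, tag is T).
{channel=19, tag=Q, band=alpha}: Positive (band is alpha, tag is Q).
{channel=12, tag=R, band=alpha}: Positive (band is alpha, tag is R).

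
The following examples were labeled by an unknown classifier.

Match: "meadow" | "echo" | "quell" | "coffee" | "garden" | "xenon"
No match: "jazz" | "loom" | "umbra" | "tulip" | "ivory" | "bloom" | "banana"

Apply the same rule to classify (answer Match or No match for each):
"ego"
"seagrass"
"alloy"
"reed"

Match, Match, No match, Match

Every 'Match' example satisfies: contains 'e'. None of the 'No match' examples do.
"ego" — has 'e', hence Match. "seagrass" — has 'e', hence Match. "alloy" — no 'e', hence No match. "reed" — has 'e', hence Match.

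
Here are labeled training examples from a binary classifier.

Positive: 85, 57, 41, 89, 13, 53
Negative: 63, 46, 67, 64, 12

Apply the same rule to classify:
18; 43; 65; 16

Every 'Positive' example satisfies: ≡ 1 (mod 4). None of the 'Negative' examples do.
Negative: 18, since 18 mod 4 = 2. Negative: 43, since 43 mod 4 = 3. Positive: 65, since 65 mod 4 = 1. Negative: 16, since 16 mod 4 = 0.

Negative, Negative, Positive, Negative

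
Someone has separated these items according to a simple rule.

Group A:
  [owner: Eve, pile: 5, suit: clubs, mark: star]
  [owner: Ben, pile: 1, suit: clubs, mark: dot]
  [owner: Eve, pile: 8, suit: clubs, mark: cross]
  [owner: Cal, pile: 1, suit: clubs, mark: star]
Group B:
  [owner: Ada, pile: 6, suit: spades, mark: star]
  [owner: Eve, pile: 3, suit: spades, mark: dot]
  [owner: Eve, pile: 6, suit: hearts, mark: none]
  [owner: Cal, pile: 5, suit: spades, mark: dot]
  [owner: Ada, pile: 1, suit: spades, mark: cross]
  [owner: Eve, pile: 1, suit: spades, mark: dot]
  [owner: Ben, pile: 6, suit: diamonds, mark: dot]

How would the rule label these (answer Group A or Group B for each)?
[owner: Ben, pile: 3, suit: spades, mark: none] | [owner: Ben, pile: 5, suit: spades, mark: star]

Group B, Group B

The distinguishing property — suit is clubs — holds for all the 'Group A' cases and none of the 'Group B' cases.
[owner: Ben, pile: 3, suit: spades, mark: none]: suit is spades — doesn't match, so Group B. [owner: Ben, pile: 5, suit: spades, mark: star]: suit is spades — doesn't match, so Group B.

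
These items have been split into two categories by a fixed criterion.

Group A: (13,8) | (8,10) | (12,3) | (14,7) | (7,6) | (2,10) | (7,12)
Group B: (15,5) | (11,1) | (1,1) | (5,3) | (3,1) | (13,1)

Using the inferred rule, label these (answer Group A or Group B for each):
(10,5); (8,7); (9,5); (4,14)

Rule: product is even. This holds for each 'Group A' example and fails for each 'Group B' one.
(10,5): 10·5 = 50 — passes, so Group A.
(8,7): 8·7 = 56 — passes, so Group A.
(9,5): 9·5 = 45 — doesn't match, so Group B.
(4,14): 4·14 = 56 — passes, so Group A.

Group A, Group A, Group B, Group A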